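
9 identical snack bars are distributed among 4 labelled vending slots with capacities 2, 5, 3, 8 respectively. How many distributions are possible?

70

By stars and bars, unrestricted non-negative solutions to x_1+…+x_4 = 9 number C(9+3,3) = 220.
Subtract solutions that violate a single cap (substitute x_i' = x_i − (cap_i+1)): x_1 ≥ 3 gives C(9,3) = 84; x_2 ≥ 6 gives C(6,3) = 20; x_3 ≥ 4 gives C(8,3) = 56; x_4 ≥ 9 gives C(3,3) = 1. Together 161.
Add back pairs where two caps are both exceeded: 1 + 10 + 0 + 0 + 0 + 0 = 11.
By inclusion–exclusion the count is 220 − 161 + 11 = 70.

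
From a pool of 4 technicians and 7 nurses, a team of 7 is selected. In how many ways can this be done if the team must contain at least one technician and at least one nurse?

329

With no constraint there are C(11,7) = 330 possible selections.
Selections missing a whole group: no technicians → C(7,7) = 1; no nurses → C(4,7) = 0.
Both groups omitted at once is impossible, so 330 − 1 = 329.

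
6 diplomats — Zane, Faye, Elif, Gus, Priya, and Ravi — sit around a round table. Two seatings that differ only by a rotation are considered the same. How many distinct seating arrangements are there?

Seat Zane anywhere (absorbing the rotational symmetry), then permute the other 5: (5)! = 120.

120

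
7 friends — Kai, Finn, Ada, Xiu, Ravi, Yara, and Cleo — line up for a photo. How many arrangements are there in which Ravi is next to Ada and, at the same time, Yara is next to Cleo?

480

Treat {Ravi,Ada} as one block (2 orders) and {Yara,Cleo} as another (2 orders).
That leaves 5 units to arrange: 2 × 2 × 5! = 4 × 120 = 480.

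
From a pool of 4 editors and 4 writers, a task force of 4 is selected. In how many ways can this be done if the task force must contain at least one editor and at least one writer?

68

Unrestricted: C(8,4) = 70 ways to pick any 4 of the 8.
Subtract selections that omit an entire group: no editors → C(4,4) = 1; no writers → C(4,4) = 1.
Both groups omitted at once is impossible, so 70 − 2 = 68.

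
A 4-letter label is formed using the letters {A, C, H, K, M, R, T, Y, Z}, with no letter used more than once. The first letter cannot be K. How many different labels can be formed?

2688

The first letter has 9−1 = 8 choices (anything except K).
The remaining 3 letters are filled from the other 8 symbols without repetition: 8 × 7 × 6 = 336.
Total: 8 × 336 = 2688.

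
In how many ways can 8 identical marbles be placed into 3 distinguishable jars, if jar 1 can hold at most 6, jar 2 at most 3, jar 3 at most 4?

17

Without the upper bounds there are C(10,2) = 45 ways to split 8 among 3 jars.
Subtract solutions that violate a single cap (substitute x_i' = x_i − (cap_i+1)): x_1 ≥ 7 gives C(3,2) = 3; x_2 ≥ 4 gives C(6,2) = 15; x_3 ≥ 5 gives C(5,2) = 10. Together 28.
No two caps can be exceeded simultaneously, so the pair terms are all 0.
By inclusion–exclusion the count is 45 − 28 + 0 = 17.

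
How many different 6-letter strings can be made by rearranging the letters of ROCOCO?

The 6 letters of ROCOCO have repeats: C appearing twice and O appearing 3 times.
The number of distinct arrangements is 6!/(3!·2!) = 720/12 = 60.

60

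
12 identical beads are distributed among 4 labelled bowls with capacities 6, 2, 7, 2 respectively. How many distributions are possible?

36

Ignoring the caps, the number of non-negative solutions to x_1+…+x_4 = 12 is C(15,3) = 455.
Subtract solutions that violate a single cap (substitute x_i' = x_i − (cap_i+1)): x_1 ≥ 7 gives C(8,3) = 56; x_2 ≥ 3 gives C(12,3) = 220; x_3 ≥ 8 gives C(7,3) = 35; x_4 ≥ 3 gives C(12,3) = 220. Together 531.
Add back pairs where two caps are both exceeded: 10 + 0 + 10 + 4 + 84 + 4 = 112.
By inclusion–exclusion the count is 455 − 531 + 112 = 36.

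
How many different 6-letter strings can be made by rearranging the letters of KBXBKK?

The 6 letters of KBXBKK have repeats: B appearing twice and K appearing 3 times.
Dividing 6! = 720 by 3!·2! = 12 for the repeated letters gives 60.

60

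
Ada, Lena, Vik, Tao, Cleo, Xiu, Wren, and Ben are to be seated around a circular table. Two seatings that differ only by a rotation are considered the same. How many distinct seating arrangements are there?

Around a circle, 8 distinct people have 8!/8 = (7)! = 5040 rotationally distinct seatings.

5040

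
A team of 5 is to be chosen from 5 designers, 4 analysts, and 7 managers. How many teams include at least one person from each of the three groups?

3010

With no constraint there are C(16,5) = 4368 possible selections.
Subtract selections that omit an entire group: no designers → C(11,5) = 462; no analysts → C(12,5) = 792; no managers → C(9,5) = 126.
Add back selections omitting two groups (i.e. drawn from a single group): C(5,5) + C(4,5) + C(7,5) = 22.
By inclusion–exclusion: 4368 − 1380 + 22 = 3010.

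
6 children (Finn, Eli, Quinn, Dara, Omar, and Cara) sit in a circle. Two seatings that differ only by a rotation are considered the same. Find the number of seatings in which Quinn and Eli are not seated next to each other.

All circular seatings of 6 people number (5)! = 120.
Those with Quinn next to Eli: fuse the pair into one unit and seat 5 units around a circle — 2·(4)! = 48.
Subtracting, 120 − 48 = 72.

72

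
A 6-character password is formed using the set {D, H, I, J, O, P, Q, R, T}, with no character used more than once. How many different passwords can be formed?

60480

With no repetition, fill the 6 characters in order: 9 choices, then 8, down to 4.
That product is 9 × 8 × 7 × 6 × 5 × 4 = 60480.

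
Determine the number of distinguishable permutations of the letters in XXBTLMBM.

The 8 letters of XXBTLMBM have repeats: B appearing twice, M appearing twice, and X appearing twice.
The number of distinct arrangements is 8!/(2!·2!·2!) = 40320/8 = 5040.

5040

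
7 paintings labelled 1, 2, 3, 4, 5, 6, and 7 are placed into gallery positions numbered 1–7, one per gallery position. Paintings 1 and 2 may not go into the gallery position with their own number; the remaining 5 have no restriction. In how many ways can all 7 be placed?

Let Aᵢ (for i ∈ {1, 2}) be the placements that put painting i in its forbidden gallery position. Any j of these fix j positions, leaving (7−j)! ways to fill the rest, and there are C(2,j) ways to pick which j.
By inclusion–exclusion, the number of valid placements is Σ_{j=0}^{2} (−1)^j C(2,j)·(7−j)!.
Computing: 5040 − 1440 + 120 = 3720.

3720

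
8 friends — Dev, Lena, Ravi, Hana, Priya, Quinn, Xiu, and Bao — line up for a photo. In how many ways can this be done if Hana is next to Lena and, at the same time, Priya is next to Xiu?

Treat {Hana,Lena} as one block (2 orders) and {Priya,Xiu} as another (2 orders).
That leaves 6 units to arrange: 2 × 2 × 6! = 4 × 720 = 2880.

2880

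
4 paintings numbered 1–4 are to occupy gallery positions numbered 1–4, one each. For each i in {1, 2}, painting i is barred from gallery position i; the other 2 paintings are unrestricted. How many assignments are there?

14

Let Aᵢ (for i ∈ {1, 2}) be the placements that put painting i in its forbidden gallery position. Any j of these fix j positions, leaving (4−j)! ways to fill the rest, and there are C(2,j) ways to pick which j.
By inclusion–exclusion, the number of valid placements is Σ_{j=0}^{2} (−1)^j C(2,j)·(4−j)!.
Computing: 24 − 12 + 2 = 14.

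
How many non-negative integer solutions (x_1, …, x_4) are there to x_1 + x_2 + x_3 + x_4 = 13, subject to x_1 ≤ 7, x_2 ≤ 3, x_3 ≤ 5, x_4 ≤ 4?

69

Without the upper bounds there are C(16,3) = 560 ways to split 13 among 4 variables.
Subtract solutions that violate a single cap (substitute x_i' = x_i − (cap_i+1)): x_1 ≥ 8 gives C(8,3) = 56; x_2 ≥ 4 gives C(12,3) = 220; x_3 ≥ 6 gives C(10,3) = 120; x_4 ≥ 5 gives C(11,3) = 165. Together 561.
Add back pairs where two caps are both exceeded: 4 + 0 + 1 + 20 + 35 + 10 = 70.
By inclusion–exclusion the count is 560 − 561 + 70 = 69.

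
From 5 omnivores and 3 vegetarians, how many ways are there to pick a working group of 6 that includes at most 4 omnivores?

25

Split by how many omnivores are chosen (0 through 4).
Sum: C(5,0)·C(3,6) + C(5,1)·C(3,5) + C(5,2)·C(3,4) + C(5,3)·C(3,3) + C(5,4)·C(3,2) = 0 + 0 + 0 + 10 + 15 = 25.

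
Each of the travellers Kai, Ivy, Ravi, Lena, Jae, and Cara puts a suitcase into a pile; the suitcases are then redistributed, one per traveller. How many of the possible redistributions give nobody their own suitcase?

This is the derangement count D_6: permutations of 6 items with no fixed point.
By inclusion–exclusion this is Σ_{j=0}^{6} (−1)^j C(6,j)·(6−j)!.
Computing: 720 − 720 + 360 − 120 + 30 − 6 + 1 = 265.

265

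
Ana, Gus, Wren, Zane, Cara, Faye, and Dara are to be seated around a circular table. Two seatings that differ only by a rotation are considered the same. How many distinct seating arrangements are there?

Fix one person's seat to break rotational symmetry; the remaining 6 people can be arranged in (6)! = 720 ways.

720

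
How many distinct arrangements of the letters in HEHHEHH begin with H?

Fix H in the first position and arrange the remaining 6 letters.
Those 6 letters have E appearing twice and H appearing 4 times, giving (6)!/(4!·2!) = 15.

15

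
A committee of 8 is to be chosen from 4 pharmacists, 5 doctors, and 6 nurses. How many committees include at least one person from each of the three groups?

With no constraint there are C(15,8) = 6435 possible selections.
Subtract selections that omit an entire group: no pharmacists → C(11,8) = 165; no doctors → C(10,8) = 45; no nurses → C(9,8) = 9.
Add back selections omitting two groups (i.e. drawn from a single group): C(4,8) + C(5,8) + C(6,8) = 0.
By inclusion–exclusion: 6435 − 219 + 0 = 6216.

6216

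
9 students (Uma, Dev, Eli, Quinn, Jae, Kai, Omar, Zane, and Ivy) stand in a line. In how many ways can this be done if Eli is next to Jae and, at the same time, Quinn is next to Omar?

Treat {Eli,Jae} as one block (2 orders) and {Quinn,Omar} as another (2 orders).
That leaves 7 units to arrange: 2 × 2 × 7! = 4 × 5040 = 20160.

20160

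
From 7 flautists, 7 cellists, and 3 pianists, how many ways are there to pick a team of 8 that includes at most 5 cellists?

23985

Split by how many cellists are chosen (0 through 5).
Sum: C(7,0)·C(10,8) + C(7,1)·C(10,7) + C(7,2)·C(10,6) + C(7,3)·C(10,5) + C(7,4)·C(10,4) + C(7,5)·C(10,3) = 45 + 840 + 4410 + 8820 + 7350 + 2520 = 23985.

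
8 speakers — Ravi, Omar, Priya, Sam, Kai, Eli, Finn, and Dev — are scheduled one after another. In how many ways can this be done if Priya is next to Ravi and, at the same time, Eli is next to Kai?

2880

Treat {Priya,Ravi} as one block (2 orders) and {Eli,Kai} as another (2 orders).
That leaves 6 units to arrange: 2 × 2 × 6! = 4 × 720 = 2880.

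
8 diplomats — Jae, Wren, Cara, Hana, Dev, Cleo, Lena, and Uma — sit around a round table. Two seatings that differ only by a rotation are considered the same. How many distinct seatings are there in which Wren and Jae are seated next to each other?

Treat {Wren, Jae} as one unit (2 internal orders) and seat the resulting 7 units around the table: (6)! circular arrangements.
So 2 × (6)! = 2 × 720 = 1440.

1440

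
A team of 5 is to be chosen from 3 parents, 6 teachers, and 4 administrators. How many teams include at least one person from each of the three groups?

894

With no constraint there are C(13,5) = 1287 possible selections.
Subtract selections that omit an entire group: no parents → C(10,5) = 252; no teachers → C(7,5) = 21; no administrators → C(9,5) = 126.
Add back selections omitting two groups (i.e. drawn from a single group): C(3,5) + C(6,5) + C(4,5) = 6.
By inclusion–exclusion: 1287 − 399 + 6 = 894.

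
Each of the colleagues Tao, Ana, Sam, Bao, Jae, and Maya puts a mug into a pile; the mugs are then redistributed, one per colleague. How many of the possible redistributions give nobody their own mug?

265

Let Aᵢ be the assignments in which colleague i gets their own mug. We want the size of the complement of A₁∪…∪A_6.
By inclusion–exclusion this is Σ_{j=0}^{6} (−1)^j C(6,j)·(6−j)!.
Computing: 720 − 720 + 360 − 120 + 30 − 6 + 1 = 265.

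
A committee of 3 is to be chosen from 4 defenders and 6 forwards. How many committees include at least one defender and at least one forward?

Unrestricted: C(10,3) = 120 ways to pick any 3 of the 10.
Subtract selections that omit an entire group: no defenders → C(6,3) = 20; no forwards → C(4,3) = 4.
Both groups omitted at once is impossible, so 120 − 24 = 96.

96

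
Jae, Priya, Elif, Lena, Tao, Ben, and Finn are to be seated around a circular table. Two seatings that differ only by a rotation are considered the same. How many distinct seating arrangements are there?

Fix one person's seat to break rotational symmetry; the remaining 6 people can be arranged in (6)! = 720 ways.

720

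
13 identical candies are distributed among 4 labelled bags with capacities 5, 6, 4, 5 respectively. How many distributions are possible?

Ignoring the caps, the number of non-negative solutions to x_1+…+x_4 = 13 is C(16,3) = 560.
Subtract solutions that violate a single cap (substitute x_i' = x_i − (cap_i+1)): x_1 ≥ 6 gives C(10,3) = 120; x_2 ≥ 7 gives C(9,3) = 84; x_3 ≥ 5 gives C(11,3) = 165; x_4 ≥ 6 gives C(10,3) = 120. Together 489.
Add back pairs where two caps are both exceeded: 1 + 10 + 4 + 4 + 1 + 10 = 30.
By inclusion–exclusion the count is 560 − 489 + 30 = 101.

101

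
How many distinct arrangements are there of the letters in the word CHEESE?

CHEESE has 6 letters with E appearing 3 times.
The number of distinct arrangements is 6!/(3!) = 720/6 = 120.

120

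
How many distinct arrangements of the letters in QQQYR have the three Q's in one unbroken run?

6

Treat the 3 copies of Q as a single block. The multiset to arrange is then {QQQ, R, Y}, 3 items in all.
All 3 items are distinct, so there are (3)! = 6 arrangements.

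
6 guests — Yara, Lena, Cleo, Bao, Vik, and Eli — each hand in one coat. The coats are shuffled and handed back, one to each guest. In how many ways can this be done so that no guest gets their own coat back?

Let Aᵢ be the assignments in which guest i gets their own coat. We want the size of the complement of A₁∪…∪A_6.
By inclusion–exclusion this is Σ_{j=0}^{6} (−1)^j C(6,j)·(6−j)!.
Computing: 720 − 720 + 360 − 120 + 30 − 6 + 1 = 265.

265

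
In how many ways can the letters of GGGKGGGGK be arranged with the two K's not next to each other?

28

There are 9!/(7!·2!) = 36 arrangements of GGGKGGGGK in total.
Arrangements with the K's together: treat KK as one letter, giving (8)!/(7!) = 8.
Subtracting, 36 − 8 = 28 arrangements keep the K's apart.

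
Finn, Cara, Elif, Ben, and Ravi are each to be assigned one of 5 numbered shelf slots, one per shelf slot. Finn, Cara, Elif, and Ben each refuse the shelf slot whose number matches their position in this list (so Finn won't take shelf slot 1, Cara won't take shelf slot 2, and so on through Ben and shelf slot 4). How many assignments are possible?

53

Let Aᵢ (for 1 ≤ i ≤ 4) be the placements that put person i in their forbidden shelf slot. Any j of these fix j positions, leaving (5−j)! ways to fill the rest, and there are C(4,j) ways to pick which j.
By inclusion–exclusion, the number of valid placements is Σ_{j=0}^{4} (−1)^j C(4,j)·(5−j)!.
Computing: 120 − 96 + 36 − 8 + 1 = 53.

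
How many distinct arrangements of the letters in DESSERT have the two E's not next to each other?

900

There are 7!/(2!·2!) = 1260 arrangements of DESSERT in total.
If the two E's are adjacent, glue them into one block, leaving 6 items to arrange: (6)!/(2!) = 360 ways.
Hence 1260 − 360 = 900.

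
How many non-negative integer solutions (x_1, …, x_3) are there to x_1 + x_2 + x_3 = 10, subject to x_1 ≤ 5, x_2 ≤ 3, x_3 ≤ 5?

By stars and bars, unrestricted non-negative solutions to x_1+…+x_3 = 10 number C(10+2,2) = 66.
Subtract solutions that violate a single cap (substitute x_i' = x_i − (cap_i+1)): x_1 ≥ 6 gives C(6,2) = 15; x_2 ≥ 4 gives C(8,2) = 28; x_3 ≥ 6 gives C(6,2) = 15. Together 58.
Add back pairs where two caps are both exceeded: 1 + 0 + 1 = 2.
By inclusion–exclusion the count is 66 − 58 + 2 = 10.

10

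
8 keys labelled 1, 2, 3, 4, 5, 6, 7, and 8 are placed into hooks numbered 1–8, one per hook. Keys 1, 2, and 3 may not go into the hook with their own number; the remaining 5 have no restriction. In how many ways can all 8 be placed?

27240

Let Aᵢ (for i ∈ {1, 2, 3}) be the placements that put key i in its forbidden hook. Any j of these fix j positions, leaving (8−j)! ways to fill the rest, and there are C(3,j) ways to pick which j.
By inclusion–exclusion, the number of valid placements is Σ_{j=0}^{3} (−1)^j C(3,j)·(8−j)!.
Computing: 40320 − 15120 + 2160 − 120 = 27240.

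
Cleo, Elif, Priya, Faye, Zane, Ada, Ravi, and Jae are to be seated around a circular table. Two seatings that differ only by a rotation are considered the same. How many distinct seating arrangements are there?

Around a circle, 8 distinct people have 8!/8 = (7)! = 5040 rotationally distinct seatings.

5040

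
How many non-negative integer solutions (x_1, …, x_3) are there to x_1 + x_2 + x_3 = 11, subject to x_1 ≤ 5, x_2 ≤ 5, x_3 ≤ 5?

15

Ignoring the caps, the number of non-negative solutions to x_1+…+x_3 = 11 is C(13,2) = 78.
Subtract solutions that violate a single cap (substitute x_i' = x_i − (cap_i+1)): x_1 ≥ 6 gives C(7,2) = 21; x_2 ≥ 6 gives C(7,2) = 21; x_3 ≥ 6 gives C(7,2) = 21. Together 63.
No two caps can be exceeded simultaneously, so the pair terms are all 0.
By inclusion–exclusion the count is 78 − 63 + 0 = 15.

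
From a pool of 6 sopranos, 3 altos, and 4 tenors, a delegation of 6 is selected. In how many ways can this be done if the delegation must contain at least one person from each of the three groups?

1416

Unrestricted: C(13,6) = 1716 ways to pick any 6 of the 13.
Subtract selections that omit an entire group: no sopranos → C(7,6) = 7; no altos → C(10,6) = 210; no tenors → C(9,6) = 84.
Add back selections omitting two groups (i.e. drawn from a single group): C(6,6) + C(3,6) + C(4,6) = 1.
By inclusion–exclusion: 1716 − 301 + 1 = 1416.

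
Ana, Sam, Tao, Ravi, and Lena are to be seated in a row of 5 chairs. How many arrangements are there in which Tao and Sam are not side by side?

72

There are 5! = 120 arrangements in all. If Tao and Sam are adjacent, merging them into one block gives 2·(4)! = 48 arrangements.
So 120 − 48 = 72 arrangements keep them apart.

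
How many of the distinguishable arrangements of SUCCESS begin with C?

With the first slot taken by C, it remains to arrange the other 6 letters (SUCESS).
Those 6 letters have S appearing 3 times, giving (6)!/(3!) = 120.

120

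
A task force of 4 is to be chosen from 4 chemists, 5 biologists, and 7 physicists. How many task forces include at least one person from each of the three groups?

910

Unrestricted: C(16,4) = 1820 ways to pick any 4 of the 16.
Selections missing a whole group: no chemists → C(12,4) = 495; no biologists → C(11,4) = 330; no physicists → C(9,4) = 126.
Add back selections omitting two groups (i.e. drawn from a single group): C(4,4) + C(5,4) + C(7,4) = 41.
By inclusion–exclusion: 1820 − 951 + 41 = 910.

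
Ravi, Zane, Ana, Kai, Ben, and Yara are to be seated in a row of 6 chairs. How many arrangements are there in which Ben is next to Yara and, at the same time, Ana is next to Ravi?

Treat {Ben,Yara} as one block (2 orders) and {Ana,Ravi} as another (2 orders).
That leaves 4 units to arrange: 2 × 2 × 4! = 4 × 24 = 96.

96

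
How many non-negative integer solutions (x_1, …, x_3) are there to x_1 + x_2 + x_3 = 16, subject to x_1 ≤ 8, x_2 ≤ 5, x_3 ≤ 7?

Without the upper bounds there are C(18,2) = 153 ways to split 16 among 3 variables.
Subtract solutions that violate a single cap (substitute x_i' = x_i − (cap_i+1)): x_1 ≥ 9 gives C(9,2) = 36; x_2 ≥ 6 gives C(12,2) = 66; x_3 ≥ 8 gives C(10,2) = 45. Together 147.
Add back pairs where two caps are both exceeded: 3 + 0 + 6 = 9.
By inclusion–exclusion the count is 153 − 147 + 9 = 15.

15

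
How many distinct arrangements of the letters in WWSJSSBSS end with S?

840

Fix S in the last position and arrange the remaining 8 letters.
Those 8 letters have S appearing 4 times and W appearing twice, giving (8)!/(4!·2!) = 840.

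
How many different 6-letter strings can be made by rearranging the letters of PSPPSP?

PSPPSP has 6 letters with P appearing 4 times and S appearing twice.
So there are 6! / (4!·2!) = 15 distinguishable arrangements.

15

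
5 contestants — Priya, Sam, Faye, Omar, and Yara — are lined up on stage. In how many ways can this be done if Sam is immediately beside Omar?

Treat {Sam, Omar} as a single unit. There are 4 units to order, and the pair itself can be ordered 2 ways.
So the count is 2·(4)! = 48.

48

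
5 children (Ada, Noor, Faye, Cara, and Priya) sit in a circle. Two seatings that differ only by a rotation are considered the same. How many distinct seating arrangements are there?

24

Around a circle, 5 distinct people have 5!/5 = (4)! = 24 rotationally distinct seatings.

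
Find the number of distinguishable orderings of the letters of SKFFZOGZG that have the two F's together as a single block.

10080

Treat the 2 copies of F as a single block. The multiset to arrange is then {FF, G, G, K, O, S, Z, Z}, 8 items in all.
That gives (8)!/(2!·2!) = 10080 arrangements.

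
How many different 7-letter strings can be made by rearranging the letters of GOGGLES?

The 7 letters of GOGGLES have repeats: G appearing 3 times.
So there are 7! / (3!) = 840 distinguishable arrangements.

840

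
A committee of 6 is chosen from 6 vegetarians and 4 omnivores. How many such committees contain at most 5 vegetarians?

Split by how many vegetarians are chosen (0 through 5).
Sum: C(6,0)·C(4,6) + C(6,1)·C(4,5) + C(6,2)·C(4,4) + C(6,3)·C(4,3) + C(6,4)·C(4,2) + C(6,5)·C(4,1) = 0 + 0 + 15 + 80 + 90 + 24 = 209.

209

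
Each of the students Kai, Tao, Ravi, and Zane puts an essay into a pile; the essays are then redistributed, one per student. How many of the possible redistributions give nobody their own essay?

9

Count assignments avoiding every fixed point. For any j of the 4 students fixed to their own essay, the other 4−j can be arranged in (4−j)! ways.
By inclusion–exclusion this is Σ_{j=0}^{4} (−1)^j C(4,j)·(4−j)!.
Computing: 24 − 24 + 12 − 4 + 1 = 9.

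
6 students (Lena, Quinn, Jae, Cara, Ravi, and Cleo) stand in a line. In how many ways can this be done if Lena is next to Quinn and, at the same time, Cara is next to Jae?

Treat {Lena,Quinn} as one block (2 orders) and {Cara,Jae} as another (2 orders).
That leaves 4 units to arrange: 2 × 2 × 4! = 4 × 24 = 96.

96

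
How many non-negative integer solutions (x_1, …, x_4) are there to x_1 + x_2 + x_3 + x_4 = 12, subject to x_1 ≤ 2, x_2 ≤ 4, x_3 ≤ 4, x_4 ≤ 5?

19

By stars and bars, unrestricted non-negative solutions to x_1+…+x_4 = 12 number C(12+3,3) = 455.
Subtract solutions that violate a single cap (substitute x_i' = x_i − (cap_i+1)): x_1 ≥ 3 gives C(12,3) = 220; x_2 ≥ 5 gives C(10,3) = 120; x_3 ≥ 5 gives C(10,3) = 120; x_4 ≥ 6 gives C(9,3) = 84. Together 544.
Add back pairs where two caps are both exceeded: 35 + 35 + 20 + 10 + 4 + 4 = 108.
By inclusion–exclusion the count is 455 − 544 + 108 = 19.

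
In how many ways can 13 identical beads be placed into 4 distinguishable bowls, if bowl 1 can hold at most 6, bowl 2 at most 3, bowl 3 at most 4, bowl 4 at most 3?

20

Without the upper bounds there are C(16,3) = 560 ways to split 13 among 4 bowls.
Subtract solutions that violate a single cap (substitute x_i' = x_i − (cap_i+1)): x_1 ≥ 7 gives C(9,3) = 84; x_2 ≥ 4 gives C(12,3) = 220; x_3 ≥ 5 gives C(11,3) = 165; x_4 ≥ 4 gives C(12,3) = 220. Together 689.
Add back pairs where two caps are both exceeded: 10 + 4 + 10 + 35 + 56 + 35 = 150.
Subtract triples: 0 + 0 + 0 + 1 = 1.
By inclusion–exclusion the count is 560 − 689 + 150 − 1 = 20.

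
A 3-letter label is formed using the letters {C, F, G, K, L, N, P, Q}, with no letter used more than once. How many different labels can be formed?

336

With no repetition, fill the 3 letters in order: 8 choices, then 7, down to 6.
8 × 7 × 6 = 336.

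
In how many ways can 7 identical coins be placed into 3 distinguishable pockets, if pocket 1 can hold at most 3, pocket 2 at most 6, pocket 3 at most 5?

By stars and bars, unrestricted non-negative solutions to x_1+…+x_3 = 7 number C(7+2,2) = 36.
Subtract solutions that violate a single cap (substitute x_i' = x_i − (cap_i+1)): x_1 ≥ 4 gives C(5,2) = 10; x_2 ≥ 7 gives C(2,2) = 1; x_3 ≥ 6 gives C(3,2) = 3. Together 14.
No two caps can be exceeded simultaneously, so the pair terms are all 0.
By inclusion–exclusion the count is 36 − 14 + 0 = 22.

22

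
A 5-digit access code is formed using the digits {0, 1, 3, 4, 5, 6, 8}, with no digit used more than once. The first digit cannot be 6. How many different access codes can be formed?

The first digit has 7−1 = 6 choices (anything except 6).
The remaining 4 digits are filled from the other 6 symbols without repetition: 6 × 5 × 4 × 3 = 360.
Total: 6 × 360 = 2160.

2160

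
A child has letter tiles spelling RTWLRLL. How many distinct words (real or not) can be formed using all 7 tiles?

RTWLRLL has 7 letters with L appearing 3 times and R appearing twice.
Dividing 7! = 5040 by 3!·2! = 12 for the repeated letters gives 420.

420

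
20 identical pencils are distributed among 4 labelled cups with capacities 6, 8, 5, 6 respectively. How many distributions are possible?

56

Without the upper bounds there are C(23,3) = 1771 ways to split 20 among 4 cups.
Subtract solutions that violate a single cap (substitute x_i' = x_i − (cap_i+1)): x_1 ≥ 7 gives C(16,3) = 560; x_2 ≥ 9 gives C(14,3) = 364; x_3 ≥ 6 gives C(17,3) = 680; x_4 ≥ 7 gives C(16,3) = 560. Together 2164.
Add back pairs where two caps are both exceeded: 35 + 120 + 84 + 56 + 35 + 120 = 450.
Subtract triples: 0 + 0 + 1 + 0 = 1.
By inclusion–exclusion the count is 1771 − 2164 + 450 − 1 = 56.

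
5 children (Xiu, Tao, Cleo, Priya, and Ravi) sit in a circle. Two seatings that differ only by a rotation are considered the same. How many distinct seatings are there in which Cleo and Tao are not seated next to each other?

All circular seatings of 5 people number (4)! = 24.
Those with Cleo next to Tao: fuse the pair into one unit and seat 4 units around a circle — 2·(3)! = 12.
Subtracting, 24 − 12 = 12.

12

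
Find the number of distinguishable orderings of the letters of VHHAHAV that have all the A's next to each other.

Treat the 2 copies of A as a single block. The multiset to arrange is then {AA, H, H, H, V, V}, 6 items in all.
That gives (6)!/(3!·2!) = 60 arrangements.

60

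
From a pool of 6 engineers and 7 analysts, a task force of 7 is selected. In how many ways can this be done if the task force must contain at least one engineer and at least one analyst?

1715

Unrestricted: C(13,7) = 1716 ways to pick any 7 of the 13.
Subtract selections that omit an entire group: no engineers → C(7,7) = 1; no analysts → C(6,7) = 0.
Both groups omitted at once is impossible, so 1716 − 1 = 1715.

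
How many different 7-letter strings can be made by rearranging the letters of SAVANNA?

420

The 7 letters of SAVANNA have repeats: A appearing 3 times and N appearing twice.
The number of distinct arrangements is 7!/(3!·2!) = 5040/12 = 420.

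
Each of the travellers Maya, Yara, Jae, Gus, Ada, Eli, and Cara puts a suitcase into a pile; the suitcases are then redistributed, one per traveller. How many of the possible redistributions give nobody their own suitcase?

Count assignments avoiding every fixed point. For any j of the 7 travellers fixed to their own suitcase, the other 7−j can be arranged in (7−j)! ways.
By inclusion–exclusion this is Σ_{j=0}^{7} (−1)^j C(7,j)·(7−j)!.
Computing: 5040 − 5040 + 2520 − 840 + 210 − 42 + 7 − 1 = 1854.

1854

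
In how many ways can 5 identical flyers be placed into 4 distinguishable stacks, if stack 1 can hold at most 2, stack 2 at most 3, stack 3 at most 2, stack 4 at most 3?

28

Without the upper bounds there are C(8,3) = 56 ways to split 5 among 4 stacks.
Subtract solutions that violate a single cap (substitute x_i' = x_i − (cap_i+1)): x_1 ≥ 3 gives C(5,3) = 10; x_2 ≥ 4 gives C(4,3) = 4; x_3 ≥ 3 gives C(5,3) = 10; x_4 ≥ 4 gives C(4,3) = 4. Together 28.
No two caps can be exceeded simultaneously, so the pair terms are all 0.
By inclusion–exclusion the count is 56 − 28 + 0 = 28.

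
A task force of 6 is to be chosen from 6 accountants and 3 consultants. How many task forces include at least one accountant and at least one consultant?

Total 6-person selections from all 9: C(9,6) = 84.
Subtract selections that omit an entire group: no accountants → C(3,6) = 0; no consultants → C(6,6) = 1.
Both groups omitted at once is impossible, so 84 − 1 = 83.

83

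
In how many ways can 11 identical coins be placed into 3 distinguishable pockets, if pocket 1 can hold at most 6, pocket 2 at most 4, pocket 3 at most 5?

Without the upper bounds there are C(13,2) = 78 ways to split 11 among 3 pockets.
Subtract solutions that violate a single cap (substitute x_i' = x_i − (cap_i+1)): x_1 ≥ 7 gives C(6,2) = 15; x_2 ≥ 5 gives C(8,2) = 28; x_3 ≥ 6 gives C(7,2) = 21. Together 64.
Add back pairs where two caps are both exceeded: 0 + 0 + 1 = 1.
By inclusion–exclusion the count is 78 − 64 + 1 = 15.

15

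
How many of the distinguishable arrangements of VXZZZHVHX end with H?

With the last slot taken by H, it remains to arrange the other 8 letters (VXZZZVHX).
Those 8 letters have V appearing twice, X appearing twice, and Z appearing 3 times, giving (8)!/(3!·2!·2!) = 1680.

1680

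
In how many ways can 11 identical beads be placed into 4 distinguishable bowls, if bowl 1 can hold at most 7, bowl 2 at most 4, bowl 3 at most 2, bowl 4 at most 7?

Without the upper bounds there are C(14,3) = 364 ways to split 11 among 4 bowls.
Subtract solutions that violate a single cap (substitute x_i' = x_i − (cap_i+1)): x_1 ≥ 8 gives C(6,3) = 20; x_2 ≥ 5 gives C(9,3) = 84; x_3 ≥ 3 gives C(11,3) = 165; x_4 ≥ 8 gives C(6,3) = 20. Together 289.
Add back pairs where two caps are both exceeded: 0 + 1 + 0 + 20 + 0 + 1 = 22.
By inclusion–exclusion the count is 364 − 289 + 22 = 97.

97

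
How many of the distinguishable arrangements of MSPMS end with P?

6

With the last slot taken by P, it remains to arrange the other 4 letters (MSMS).
Those 4 letters have M appearing twice and S appearing twice, giving (4)!/(2!·2!) = 6.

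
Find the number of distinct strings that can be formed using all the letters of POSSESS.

POSSESS has 7 letters with S appearing 4 times.
Dividing 7! = 5040 by 4! = 24 for the repeated letters gives 210.

210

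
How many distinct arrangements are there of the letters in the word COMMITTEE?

The 9 letters of COMMITTEE have repeats: E appearing twice, M appearing twice, and T appearing twice.
So there are 9! / (2!·2!·2!) = 45360 distinguishable arrangements.

45360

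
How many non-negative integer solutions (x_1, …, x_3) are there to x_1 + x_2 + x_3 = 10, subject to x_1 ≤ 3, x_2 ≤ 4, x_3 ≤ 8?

By stars and bars, unrestricted non-negative solutions to x_1+…+x_3 = 10 number C(10+2,2) = 66.
Subtract solutions that violate a single cap (substitute x_i' = x_i − (cap_i+1)): x_1 ≥ 4 gives C(8,2) = 28; x_2 ≥ 5 gives C(7,2) = 21; x_3 ≥ 9 gives C(3,2) = 3. Together 52.
Add back pairs where two caps are both exceeded: 3 + 0 + 0 = 3.
By inclusion–exclusion the count is 66 − 52 + 3 = 17.

17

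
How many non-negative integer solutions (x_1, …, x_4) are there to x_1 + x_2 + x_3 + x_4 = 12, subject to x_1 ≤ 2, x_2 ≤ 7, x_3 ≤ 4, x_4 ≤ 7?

Without the upper bounds there are C(15,3) = 455 ways to split 12 among 4 variables.
Subtract solutions that violate a single cap (substitute x_i' = x_i − (cap_i+1)): x_1 ≥ 3 gives C(12,3) = 220; x_2 ≥ 8 gives C(7,3) = 35; x_3 ≥ 5 gives C(10,3) = 120; x_4 ≥ 8 gives C(7,3) = 35. Together 410.
Add back pairs where two caps are both exceeded: 4 + 35 + 4 + 0 + 0 + 0 = 43.
By inclusion–exclusion the count is 455 − 410 + 43 = 88.

88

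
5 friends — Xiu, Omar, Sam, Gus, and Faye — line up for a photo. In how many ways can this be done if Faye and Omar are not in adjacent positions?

72

There are 5! = 120 arrangements in all. If Faye and Omar are adjacent, merging them into one block gives 2·(4)! = 48 arrangements.
So 120 − 48 = 72 arrangements keep them apart.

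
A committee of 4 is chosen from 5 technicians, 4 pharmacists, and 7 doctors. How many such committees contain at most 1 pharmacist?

1375

Split by how many pharmacists are chosen (0 through 1).
Sum: C(4,0)·C(12,4) + C(4,1)·C(12,3) = 495 + 880 = 1375.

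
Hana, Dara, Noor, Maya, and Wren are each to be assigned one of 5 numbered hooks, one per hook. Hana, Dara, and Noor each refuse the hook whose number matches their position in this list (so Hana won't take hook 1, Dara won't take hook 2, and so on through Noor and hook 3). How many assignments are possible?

Let Aᵢ (for i ∈ {1, 2, 3}) be the placements that put person i in their forbidden hook. Any j of these fix j positions, leaving (5−j)! ways to fill the rest, and there are C(3,j) ways to pick which j.
By inclusion–exclusion, the number of valid placements is Σ_{j=0}^{3} (−1)^j C(3,j)·(5−j)!.
Computing: 120 − 72 + 18 − 2 = 64.

64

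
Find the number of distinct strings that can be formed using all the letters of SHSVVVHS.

SHSVVVHS has 8 letters with H appearing twice, S appearing 3 times, and V appearing 3 times.
The number of distinct arrangements is 8!/(3!·3!·2!) = 40320/72 = 560.

560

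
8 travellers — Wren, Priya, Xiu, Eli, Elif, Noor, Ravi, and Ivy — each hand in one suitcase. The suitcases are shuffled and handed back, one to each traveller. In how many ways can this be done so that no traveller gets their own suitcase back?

Let Aᵢ be the assignments in which traveller i gets their own suitcase. We want the size of the complement of A₁∪…∪A_8.
By inclusion–exclusion this is Σ_{j=0}^{8} (−1)^j C(8,j)·(8−j)!.
Computing: 40320 − 40320 + 20160 − 6720 + 1680 − 336 + 56 − 8 + 1 = 14833.

14833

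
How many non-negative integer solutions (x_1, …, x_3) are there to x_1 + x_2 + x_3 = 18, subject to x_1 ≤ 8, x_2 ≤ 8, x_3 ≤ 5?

10

Ignoring the caps, the number of non-negative solutions to x_1+…+x_3 = 18 is C(20,2) = 190.
Subtract solutions that violate a single cap (substitute x_i' = x_i − (cap_i+1)): x_1 ≥ 9 gives C(11,2) = 55; x_2 ≥ 9 gives C(11,2) = 55; x_3 ≥ 6 gives C(14,2) = 91. Together 201.
Add back pairs where two caps are both exceeded: 1 + 10 + 10 = 21.
By inclusion–exclusion the count is 190 − 201 + 21 = 10.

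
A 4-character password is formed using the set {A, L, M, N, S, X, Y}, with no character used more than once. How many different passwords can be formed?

840

Choose and order 4 of the 7 symbols: the first character has 7 options, the next 6, then 5, 4.
That product is 7 × 6 × 5 × 4 = 840.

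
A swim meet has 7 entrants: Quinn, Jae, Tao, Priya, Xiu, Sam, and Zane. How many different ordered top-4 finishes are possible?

This is an ordered selection of 4 from 7: P(7,4).
That gives 7 × 6 × 5 × 4 = 840.

840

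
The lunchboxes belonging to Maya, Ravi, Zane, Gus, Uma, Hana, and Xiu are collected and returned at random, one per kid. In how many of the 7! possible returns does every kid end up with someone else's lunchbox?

Count assignments avoiding every fixed point. For any j of the 7 kids fixed to their own lunchbox, the other 7−j can be arranged in (7−j)! ways.
By inclusion–exclusion this is Σ_{j=0}^{7} (−1)^j C(7,j)·(7−j)!.
Computing: 5040 − 5040 + 2520 − 840 + 210 − 42 + 7 − 1 = 1854.

1854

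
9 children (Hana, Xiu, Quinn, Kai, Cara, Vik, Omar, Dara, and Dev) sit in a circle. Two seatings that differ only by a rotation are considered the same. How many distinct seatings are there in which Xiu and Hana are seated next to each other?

Glue Xiu and Hana into a block (2 internal orders). Seating 8 units around a circle gives (7)! arrangements.
So 2 × (7)! = 2 × 5040 = 10080.

10080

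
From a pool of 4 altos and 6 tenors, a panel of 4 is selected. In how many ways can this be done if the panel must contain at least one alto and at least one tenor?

194

Total 4-person selections from all 10: C(10,4) = 210.
Subtract selections that omit an entire group: no altos → C(6,4) = 15; no tenors → C(4,4) = 1.
Both groups omitted at once is impossible, so 210 − 16 = 194.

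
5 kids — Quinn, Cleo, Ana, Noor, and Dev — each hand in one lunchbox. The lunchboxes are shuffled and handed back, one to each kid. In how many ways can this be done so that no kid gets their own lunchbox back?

44

Count assignments avoiding every fixed point. For any j of the 5 kids fixed to their own lunchbox, the other 5−j can be arranged in (5−j)! ways.
By inclusion–exclusion this is Σ_{j=0}^{5} (−1)^j C(5,j)·(5−j)!.
Computing: 120 − 120 + 60 − 20 + 5 − 1 = 44.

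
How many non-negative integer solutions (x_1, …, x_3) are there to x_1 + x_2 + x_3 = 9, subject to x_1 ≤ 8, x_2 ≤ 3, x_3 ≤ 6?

Ignoring the caps, the number of non-negative solutions to x_1+…+x_3 = 9 is C(11,2) = 55.
Subtract solutions that violate a single cap (substitute x_i' = x_i − (cap_i+1)): x_1 ≥ 9 gives C(2,2) = 1; x_2 ≥ 4 gives C(7,2) = 21; x_3 ≥ 7 gives C(4,2) = 6. Together 28.
No two caps can be exceeded simultaneously, so the pair terms are all 0.
By inclusion–exclusion the count is 55 − 28 + 0 = 27.

27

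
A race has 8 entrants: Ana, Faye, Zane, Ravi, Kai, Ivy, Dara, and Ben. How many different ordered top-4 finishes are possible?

1680

There are 8 choices for 1st place, 7 for 2nd, and so on down to 5 for position 4.
That gives 8 × 7 × 6 × 5 = 1680.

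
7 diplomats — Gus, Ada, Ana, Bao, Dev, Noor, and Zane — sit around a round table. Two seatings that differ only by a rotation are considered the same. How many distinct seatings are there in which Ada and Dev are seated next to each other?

Treat {Ada, Dev} as one unit (2 internal orders) and seat the resulting 6 units around the table: (5)! circular arrangements.
So 2 × (5)! = 2 × 120 = 240.

240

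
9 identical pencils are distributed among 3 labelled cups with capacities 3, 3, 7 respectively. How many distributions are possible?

13

Ignoring the caps, the number of non-negative solutions to x_1+…+x_3 = 9 is C(11,2) = 55.
Subtract solutions that violate a single cap (substitute x_i' = x_i − (cap_i+1)): x_1 ≥ 4 gives C(7,2) = 21; x_2 ≥ 4 gives C(7,2) = 21; x_3 ≥ 8 gives C(3,2) = 3. Together 45.
Add back pairs where two caps are both exceeded: 3 + 0 + 0 = 3.
By inclusion–exclusion the count is 55 − 45 + 3 = 13.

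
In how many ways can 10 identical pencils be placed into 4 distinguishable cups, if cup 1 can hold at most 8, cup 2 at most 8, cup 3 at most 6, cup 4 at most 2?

Without the upper bounds there are C(13,3) = 286 ways to split 10 among 4 cups.
Subtract solutions that violate a single cap (substitute x_i' = x_i − (cap_i+1)): x_1 ≥ 9 gives C(4,3) = 4; x_2 ≥ 9 gives C(4,3) = 4; x_3 ≥ 7 gives C(6,3) = 20; x_4 ≥ 3 gives C(10,3) = 120. Together 148.
Add back pairs where two caps are both exceeded: 0 + 0 + 0 + 0 + 0 + 1 = 1.
By inclusion–exclusion the count is 286 − 148 + 1 = 139.

139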